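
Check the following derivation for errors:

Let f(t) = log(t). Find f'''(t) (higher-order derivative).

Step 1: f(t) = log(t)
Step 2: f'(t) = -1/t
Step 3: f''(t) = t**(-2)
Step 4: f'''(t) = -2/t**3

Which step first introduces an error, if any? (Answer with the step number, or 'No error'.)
Step 2

Step 2 is incorrect due to a sign flip.
The step shows: -1/t
The correct value should be: 1/t

Explanation: The sign of the whole expression was flipped: the term 1/t was incorrectly written as -1/t
The later steps are derived from this incorrect expression, so the error originates in Step 2.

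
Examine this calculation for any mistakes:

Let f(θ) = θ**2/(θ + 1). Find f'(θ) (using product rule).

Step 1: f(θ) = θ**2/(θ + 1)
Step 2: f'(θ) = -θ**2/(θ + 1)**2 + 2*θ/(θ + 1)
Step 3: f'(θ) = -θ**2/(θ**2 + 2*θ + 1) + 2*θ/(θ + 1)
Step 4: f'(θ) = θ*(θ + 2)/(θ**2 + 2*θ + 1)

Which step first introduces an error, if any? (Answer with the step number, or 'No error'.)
No error

All steps in this derivation are correct.
The final answer f'(θ) = θ*(θ + 2)/(θ**2 + 2*θ + 1) is valid.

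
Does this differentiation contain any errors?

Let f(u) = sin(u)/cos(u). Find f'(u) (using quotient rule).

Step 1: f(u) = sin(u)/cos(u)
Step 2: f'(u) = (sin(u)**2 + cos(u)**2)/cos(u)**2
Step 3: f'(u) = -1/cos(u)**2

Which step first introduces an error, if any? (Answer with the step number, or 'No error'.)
Step 3

Step 3 is incorrect due to a sign flip.
The step shows: -1/cos(u)**2
The correct value should be: cos(u)**(-2)

Explanation: The sign of the whole expression was flipped: the term cos(u)**(-2) was incorrectly written as -1/cos(u)**2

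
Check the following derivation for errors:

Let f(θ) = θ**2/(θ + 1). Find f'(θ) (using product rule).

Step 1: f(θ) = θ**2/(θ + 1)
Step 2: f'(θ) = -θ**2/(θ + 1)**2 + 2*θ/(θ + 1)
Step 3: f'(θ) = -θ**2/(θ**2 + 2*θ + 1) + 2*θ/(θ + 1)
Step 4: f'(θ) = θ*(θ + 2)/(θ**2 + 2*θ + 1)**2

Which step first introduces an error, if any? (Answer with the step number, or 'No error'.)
Step 4

Step 4 is incorrect due to a wrong exponent.
The step shows: θ*(θ + 2)/(θ**2 + 2*θ + 1)**2
The correct value should be: θ*(θ + 2)/(θ**2 + 2*θ + 1)

Explanation: The exponent -1 on θ**2 + 2*θ + 1 was incorrectly written as -2: the term θ*(θ + 2)/(θ**2 + 2*θ + 1) was incorrectly written as θ*(θ + 2)/(θ**2 + 2*θ + 1)**2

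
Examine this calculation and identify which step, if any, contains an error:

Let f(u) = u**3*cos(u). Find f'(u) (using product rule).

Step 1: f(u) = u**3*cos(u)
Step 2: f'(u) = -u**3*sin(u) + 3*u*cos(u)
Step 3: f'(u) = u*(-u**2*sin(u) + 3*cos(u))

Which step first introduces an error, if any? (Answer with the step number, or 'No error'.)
Step 2

Step 2 is incorrect due to a wrong exponent.
The step shows: -u**3*sin(u) + 3*u*cos(u)
The correct value should be: -u**3*sin(u) + 3*u**2*cos(u)

Explanation: The exponent 2 on u was incorrectly written as 1: the term 3*u**2*cos(u) was incorrectly written as 3*u*cos(u)
The later steps are derived from this incorrect expression, so the error originates in Step 2.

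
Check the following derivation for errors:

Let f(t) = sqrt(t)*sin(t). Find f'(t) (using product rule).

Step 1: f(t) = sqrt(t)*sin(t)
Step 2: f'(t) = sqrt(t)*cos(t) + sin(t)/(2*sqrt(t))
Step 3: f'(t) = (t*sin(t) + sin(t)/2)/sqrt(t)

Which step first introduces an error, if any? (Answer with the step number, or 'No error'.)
Step 3

Step 3 is incorrect due to a wrong trig function.
The step shows: (t*sin(t) + sin(t)/2)/sqrt(t)
The correct value should be: (t*cos(t) + sin(t)/2)/sqrt(t)

Explanation: cos(t) was incorrectly written as sin(t): the term (t*cos(t) + sin(t)/2)/sqrt(t) was incorrectly written as (t*sin(t) + sin(t)/2)/sqrt(t)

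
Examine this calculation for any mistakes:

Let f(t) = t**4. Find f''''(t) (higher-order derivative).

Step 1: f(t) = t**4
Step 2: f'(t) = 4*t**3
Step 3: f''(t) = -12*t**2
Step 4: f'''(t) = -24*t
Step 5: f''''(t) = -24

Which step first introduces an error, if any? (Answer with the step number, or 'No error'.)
Step 3

Step 3 is incorrect due to a sign flip.
The step shows: -12*t**2
The correct value should be: 12*t**2

Explanation: The sign of the whole expression was flipped: the term 12*t**2 was incorrectly written as -12*t**2
The later steps are derived from this incorrect expression, so the error originates in Step 3.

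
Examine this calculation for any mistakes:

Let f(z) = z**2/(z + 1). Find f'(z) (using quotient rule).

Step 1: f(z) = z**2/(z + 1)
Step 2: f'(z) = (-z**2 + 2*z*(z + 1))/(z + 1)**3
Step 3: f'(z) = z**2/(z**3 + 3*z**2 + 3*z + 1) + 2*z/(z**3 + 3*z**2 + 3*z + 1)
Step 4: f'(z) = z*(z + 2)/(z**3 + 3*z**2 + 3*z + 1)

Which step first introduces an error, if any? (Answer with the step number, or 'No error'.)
Step 2

Step 2 is incorrect due to a wrong exponent.
The step shows: (-z**2 + 2*z*(z + 1))/(z + 1)**3
The correct value should be: (-z**2 + 2*z*(z + 1))/(z + 1)**2

Explanation: The exponent -2 on z + 1 was incorrectly written as -3: the term (-z**2 + 2*z*(z + 1))/(z + 1)**2 was incorrectly written as (-z**2 + 2*z*(z + 1))/(z + 1)**3
The later steps are derived from this incorrect expression, so the error originates in Step 2.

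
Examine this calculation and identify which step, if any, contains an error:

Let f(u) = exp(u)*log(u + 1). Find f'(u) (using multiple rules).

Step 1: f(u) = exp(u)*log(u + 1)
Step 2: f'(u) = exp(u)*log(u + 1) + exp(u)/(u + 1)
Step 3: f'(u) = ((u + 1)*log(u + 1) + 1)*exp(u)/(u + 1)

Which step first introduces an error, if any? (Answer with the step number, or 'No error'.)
No error

All steps in this derivation are correct.
The final answer f'(u) = ((u + 1)*log(u + 1) + 1)*exp(u)/(u + 1) is valid.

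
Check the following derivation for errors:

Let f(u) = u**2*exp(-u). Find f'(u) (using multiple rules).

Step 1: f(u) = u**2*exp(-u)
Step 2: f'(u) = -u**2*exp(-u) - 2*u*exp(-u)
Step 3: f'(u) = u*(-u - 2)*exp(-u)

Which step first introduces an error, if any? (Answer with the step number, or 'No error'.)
Step 2

Step 2 is incorrect due to a sign flip.
The step shows: -u**2*exp(-u) - 2*u*exp(-u)
The correct value should be: -u**2*exp(-u) + 2*u*exp(-u)

Explanation: The sign of one term was flipped: the term 2*u*exp(-u) was incorrectly written as -2*u*exp(-u)
The later steps are derived from this incorrect expression, so the error originates in Step 2.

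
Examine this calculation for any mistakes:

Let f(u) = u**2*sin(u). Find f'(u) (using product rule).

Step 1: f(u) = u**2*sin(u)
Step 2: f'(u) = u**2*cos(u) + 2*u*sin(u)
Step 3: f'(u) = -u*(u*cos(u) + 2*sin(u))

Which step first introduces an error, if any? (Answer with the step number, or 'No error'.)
Step 3

Step 3 is incorrect due to a sign flip.
The step shows: -u*(u*cos(u) + 2*sin(u))
The correct value should be: u*(u*cos(u) + 2*sin(u))

Explanation: The sign of the whole expression was flipped: the term u*(u*cos(u) + 2*sin(u)) was incorrectly written as -u*(u*cos(u) + 2*sin(u))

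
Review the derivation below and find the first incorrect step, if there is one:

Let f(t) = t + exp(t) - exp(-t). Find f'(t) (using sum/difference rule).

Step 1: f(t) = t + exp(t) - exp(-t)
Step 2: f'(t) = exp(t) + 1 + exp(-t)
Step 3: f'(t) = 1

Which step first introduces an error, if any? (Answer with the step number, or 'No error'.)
Step 3

Step 3 is incorrect due to a dropped term.
The step shows: 1
The correct value should be: 2*cosh(t) + 1

Explanation: A term was dropped: the term 2*cosh(t) was incorrectly omitted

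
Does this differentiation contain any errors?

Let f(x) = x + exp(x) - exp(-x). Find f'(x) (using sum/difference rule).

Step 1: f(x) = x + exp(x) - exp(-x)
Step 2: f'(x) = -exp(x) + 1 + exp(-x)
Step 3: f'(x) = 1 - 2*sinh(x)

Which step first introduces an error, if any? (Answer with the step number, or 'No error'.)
Step 2

Step 2 is incorrect due to a sign flip.
The step shows: -exp(x) + 1 + exp(-x)
The correct value should be: exp(x) + 1 + exp(-x)

Explanation: The sign of one term was flipped: the term exp(x) was incorrectly written as -exp(x)
The later steps are derived from this incorrect expression, so the error originates in Step 2.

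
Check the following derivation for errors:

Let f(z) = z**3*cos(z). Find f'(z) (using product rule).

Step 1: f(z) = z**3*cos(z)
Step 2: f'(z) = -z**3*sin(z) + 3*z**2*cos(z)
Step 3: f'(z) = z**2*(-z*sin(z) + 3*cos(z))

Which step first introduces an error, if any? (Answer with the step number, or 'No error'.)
No error

All steps in this derivation are correct.
The final answer f'(z) = z**2*(-z*sin(z) + 3*cos(z)) is valid.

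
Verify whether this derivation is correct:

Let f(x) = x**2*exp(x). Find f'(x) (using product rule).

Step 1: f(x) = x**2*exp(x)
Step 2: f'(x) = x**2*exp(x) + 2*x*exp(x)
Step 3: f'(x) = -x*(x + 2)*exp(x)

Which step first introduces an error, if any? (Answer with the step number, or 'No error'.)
Step 3

Step 3 is incorrect due to a sign flip.
The step shows: -x*(x + 2)*exp(x)
The correct value should be: x*(x + 2)*exp(x)

Explanation: The sign of the whole expression was flipped: the term x*(x + 2)*exp(x) was incorrectly written as -x*(x + 2)*exp(x)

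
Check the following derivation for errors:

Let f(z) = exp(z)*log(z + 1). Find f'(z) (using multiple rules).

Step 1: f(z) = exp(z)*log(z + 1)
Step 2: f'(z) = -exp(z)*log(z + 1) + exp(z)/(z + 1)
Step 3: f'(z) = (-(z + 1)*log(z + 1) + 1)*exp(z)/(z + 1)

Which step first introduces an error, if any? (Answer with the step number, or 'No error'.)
Step 2

Step 2 is incorrect due to a sign flip.
The step shows: -exp(z)*log(z + 1) + exp(z)/(z + 1)
The correct value should be: exp(z)*log(z + 1) + exp(z)/(z + 1)

Explanation: The sign of one term was flipped: the term exp(z)*log(z + 1) was incorrectly written as -exp(z)*log(z + 1)
The later steps are derived from this incorrect expression, so the error originates in Step 2.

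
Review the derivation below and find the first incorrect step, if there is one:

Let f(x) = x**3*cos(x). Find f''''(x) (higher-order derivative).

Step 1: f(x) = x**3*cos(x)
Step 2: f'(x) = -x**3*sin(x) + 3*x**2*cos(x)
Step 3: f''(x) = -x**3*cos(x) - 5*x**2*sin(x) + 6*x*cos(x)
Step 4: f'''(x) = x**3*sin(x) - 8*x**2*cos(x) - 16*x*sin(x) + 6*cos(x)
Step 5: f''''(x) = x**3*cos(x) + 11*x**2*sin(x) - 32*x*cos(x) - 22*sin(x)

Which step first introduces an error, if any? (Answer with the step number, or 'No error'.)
Step 3

Step 3 is incorrect due to a wrong coefficient.
The step shows: -x**3*cos(x) - 5*x**2*sin(x) + 6*x*cos(x)
The correct value should be: -x**3*cos(x) - 6*x**2*sin(x) + 6*x*cos(x)

Explanation: The coefficient -6 was incorrectly written as -5: the term -6*x**2*sin(x) was incorrectly written as -5*x**2*sin(x)
The later steps are derived from this incorrect expression, so the error originates in Step 3.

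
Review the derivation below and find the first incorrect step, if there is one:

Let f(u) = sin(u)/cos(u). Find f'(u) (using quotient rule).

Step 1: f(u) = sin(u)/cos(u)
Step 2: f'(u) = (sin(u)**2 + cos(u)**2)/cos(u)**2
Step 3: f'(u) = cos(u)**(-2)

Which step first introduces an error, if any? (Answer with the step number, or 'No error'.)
No error

All steps in this derivation are correct.
The final answer f'(u) = cos(u)**(-2) is valid.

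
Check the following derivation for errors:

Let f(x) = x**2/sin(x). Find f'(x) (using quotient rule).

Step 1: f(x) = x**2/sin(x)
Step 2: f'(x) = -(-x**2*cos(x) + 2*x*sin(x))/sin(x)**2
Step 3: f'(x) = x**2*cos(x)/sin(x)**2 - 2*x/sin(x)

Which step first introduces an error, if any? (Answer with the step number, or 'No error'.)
Step 2

Step 2 is incorrect due to a sign flip.
The step shows: -(-x**2*cos(x) + 2*x*sin(x))/sin(x)**2
The correct value should be: (-x**2*cos(x) + 2*x*sin(x))/sin(x)**2

Explanation: The sign of the whole expression was flipped: the term (-x**2*cos(x) + 2*x*sin(x))/sin(x)**2 was incorrectly written as -(-x**2*cos(x) + 2*x*sin(x))/sin(x)**2
The later steps are derived from this incorrect expression, so the error originates in Step 2.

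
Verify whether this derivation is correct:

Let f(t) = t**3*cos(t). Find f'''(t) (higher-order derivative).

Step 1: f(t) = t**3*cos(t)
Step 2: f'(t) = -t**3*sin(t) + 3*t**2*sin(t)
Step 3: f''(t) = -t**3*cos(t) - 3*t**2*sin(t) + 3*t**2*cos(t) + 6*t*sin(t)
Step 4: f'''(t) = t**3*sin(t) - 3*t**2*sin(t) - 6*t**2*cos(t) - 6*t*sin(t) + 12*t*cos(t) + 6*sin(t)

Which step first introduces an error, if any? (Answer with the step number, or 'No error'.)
Step 2

Step 2 is incorrect due to a wrong trig function.
The step shows: -t**3*sin(t) + 3*t**2*sin(t)
The correct value should be: -t**3*sin(t) + 3*t**2*cos(t)

Explanation: cos(t) was incorrectly written as sin(t): the term 3*t**2*cos(t) was incorrectly written as 3*t**2*sin(t)
The later steps are derived from this incorrect expression, so the error originates in Step 2.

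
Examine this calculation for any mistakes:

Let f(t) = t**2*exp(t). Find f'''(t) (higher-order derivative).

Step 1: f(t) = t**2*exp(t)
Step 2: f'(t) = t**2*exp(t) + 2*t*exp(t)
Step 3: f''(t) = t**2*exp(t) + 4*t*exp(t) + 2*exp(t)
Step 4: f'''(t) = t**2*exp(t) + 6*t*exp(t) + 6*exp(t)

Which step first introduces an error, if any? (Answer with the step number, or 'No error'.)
No error

All steps in this derivation are correct.
The final answer f'''(t) = t**2*exp(t) + 6*t*exp(t) + 6*exp(t) is valid.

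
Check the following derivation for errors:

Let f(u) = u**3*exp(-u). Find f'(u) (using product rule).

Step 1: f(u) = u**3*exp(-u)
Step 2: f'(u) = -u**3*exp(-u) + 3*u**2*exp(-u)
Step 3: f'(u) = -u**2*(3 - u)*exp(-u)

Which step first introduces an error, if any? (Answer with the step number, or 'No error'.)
Step 3

Step 3 is incorrect due to a sign flip.
The step shows: -u**2*(3 - u)*exp(-u)
The correct value should be: u**2*(3 - u)*exp(-u)

Explanation: The sign of the whole expression was flipped: the term u**2*(3 - u)*exp(-u) was incorrectly written as -u**2*(3 - u)*exp(-u)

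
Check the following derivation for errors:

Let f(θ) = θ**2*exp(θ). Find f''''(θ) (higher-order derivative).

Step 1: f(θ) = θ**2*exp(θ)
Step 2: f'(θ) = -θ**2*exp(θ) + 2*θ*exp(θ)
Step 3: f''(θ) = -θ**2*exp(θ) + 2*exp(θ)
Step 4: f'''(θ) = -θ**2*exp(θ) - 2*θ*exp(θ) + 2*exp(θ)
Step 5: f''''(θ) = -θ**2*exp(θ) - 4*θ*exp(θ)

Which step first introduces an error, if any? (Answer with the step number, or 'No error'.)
Step 2

Step 2 is incorrect due to a sign flip.
The step shows: -θ**2*exp(θ) + 2*θ*exp(θ)
The correct value should be: θ**2*exp(θ) + 2*θ*exp(θ)

Explanation: The sign of one term was flipped: the term θ**2*exp(θ) was incorrectly written as -θ**2*exp(θ)
The later steps are derived from this incorrect expression, so the error originates in Step 2.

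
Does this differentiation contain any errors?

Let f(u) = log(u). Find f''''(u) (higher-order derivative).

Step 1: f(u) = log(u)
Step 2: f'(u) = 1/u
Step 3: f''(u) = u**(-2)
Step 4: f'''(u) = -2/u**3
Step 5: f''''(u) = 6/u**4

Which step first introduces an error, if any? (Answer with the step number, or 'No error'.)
Step 3

Step 3 is incorrect due to a sign flip.
The step shows: u**(-2)
The correct value should be: -1/u**2

Explanation: The sign of the whole expression was flipped: the term -1/u**2 was incorrectly written as u**(-2)
The later steps are derived from this incorrect expression, so the error originates in Step 3.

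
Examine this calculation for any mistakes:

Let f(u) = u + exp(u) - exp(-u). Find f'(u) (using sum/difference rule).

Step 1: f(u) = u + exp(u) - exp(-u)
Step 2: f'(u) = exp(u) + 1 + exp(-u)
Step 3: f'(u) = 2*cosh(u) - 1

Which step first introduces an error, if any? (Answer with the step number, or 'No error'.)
Step 3

Step 3 is incorrect due to a sign flip.
The step shows: 2*cosh(u) - 1
The correct value should be: 2*cosh(u) + 1

Explanation: The sign of one term was flipped: the term 1 was incorrectly written as -1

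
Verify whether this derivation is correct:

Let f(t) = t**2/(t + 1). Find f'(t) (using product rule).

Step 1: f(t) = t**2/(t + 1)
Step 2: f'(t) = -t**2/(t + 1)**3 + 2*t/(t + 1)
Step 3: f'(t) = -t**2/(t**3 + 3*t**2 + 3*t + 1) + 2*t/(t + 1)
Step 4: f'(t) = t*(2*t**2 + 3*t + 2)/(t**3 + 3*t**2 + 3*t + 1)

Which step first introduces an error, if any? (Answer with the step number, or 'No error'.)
Step 2

Step 2 is incorrect due to a wrong exponent.
The step shows: -t**2/(t + 1)**3 + 2*t/(t + 1)
The correct value should be: -t**2/(t + 1)**2 + 2*t/(t + 1)

Explanation: The exponent -2 on t + 1 was incorrectly written as -3: the term -t**2/(t + 1)**2 was incorrectly written as -t**2/(t + 1)**3
The later steps are derived from this incorrect expression, so the error originates in Step 2.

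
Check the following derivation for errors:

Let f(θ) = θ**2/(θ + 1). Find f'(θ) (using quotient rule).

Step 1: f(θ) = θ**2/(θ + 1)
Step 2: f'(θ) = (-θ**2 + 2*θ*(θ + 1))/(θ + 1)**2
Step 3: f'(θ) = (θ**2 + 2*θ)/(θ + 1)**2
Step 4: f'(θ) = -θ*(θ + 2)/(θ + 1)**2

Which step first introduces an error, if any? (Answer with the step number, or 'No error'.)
Step 4

Step 4 is incorrect due to a sign flip.
The step shows: -θ*(θ + 2)/(θ + 1)**2
The correct value should be: θ*(θ + 2)/(θ + 1)**2

Explanation: The sign of the whole expression was flipped: the term θ*(θ + 2)/(θ + 1)**2 was incorrectly written as -θ*(θ + 2)/(θ + 1)**2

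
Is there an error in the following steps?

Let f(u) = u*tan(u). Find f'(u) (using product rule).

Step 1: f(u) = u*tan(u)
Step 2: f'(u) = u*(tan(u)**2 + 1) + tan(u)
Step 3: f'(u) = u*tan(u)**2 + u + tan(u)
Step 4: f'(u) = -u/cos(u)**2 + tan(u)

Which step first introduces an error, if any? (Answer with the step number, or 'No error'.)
Step 4

Step 4 is incorrect due to a sign flip.
The step shows: -u/cos(u)**2 + tan(u)
The correct value should be: u/cos(u)**2 + tan(u)

Explanation: The sign of one term was flipped: the term u/cos(u)**2 was incorrectly written as -u/cos(u)**2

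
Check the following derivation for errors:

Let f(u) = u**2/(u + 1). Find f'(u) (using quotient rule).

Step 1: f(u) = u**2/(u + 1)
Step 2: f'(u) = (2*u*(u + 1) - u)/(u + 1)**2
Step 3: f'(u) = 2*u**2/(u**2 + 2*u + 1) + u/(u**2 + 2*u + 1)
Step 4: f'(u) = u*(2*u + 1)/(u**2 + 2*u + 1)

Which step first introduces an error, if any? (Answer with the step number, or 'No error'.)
Step 2

Step 2 is incorrect due to a wrong exponent.
The step shows: (2*u*(u + 1) - u)/(u + 1)**2
The correct value should be: (-u**2 + 2*u*(u + 1))/(u + 1)**2

Explanation: The exponent 2 on u was incorrectly written as 1: the term (-u**2 + 2*u*(u + 1))/(u + 1)**2 was incorrectly written as (2*u*(u + 1) - u)/(u + 1)**2
The later steps are derived from this incorrect expression, so the error originates in Step 2.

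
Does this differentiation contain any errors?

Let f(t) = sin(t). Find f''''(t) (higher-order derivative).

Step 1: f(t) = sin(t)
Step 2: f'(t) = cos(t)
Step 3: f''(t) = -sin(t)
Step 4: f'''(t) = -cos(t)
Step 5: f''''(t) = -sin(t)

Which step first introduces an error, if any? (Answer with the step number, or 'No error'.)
Step 5

Step 5 is incorrect due to a sign flip.
The step shows: -sin(t)
The correct value should be: sin(t)

Explanation: The sign of the whole expression was flipped: the term sin(t) was incorrectly written as -sin(t)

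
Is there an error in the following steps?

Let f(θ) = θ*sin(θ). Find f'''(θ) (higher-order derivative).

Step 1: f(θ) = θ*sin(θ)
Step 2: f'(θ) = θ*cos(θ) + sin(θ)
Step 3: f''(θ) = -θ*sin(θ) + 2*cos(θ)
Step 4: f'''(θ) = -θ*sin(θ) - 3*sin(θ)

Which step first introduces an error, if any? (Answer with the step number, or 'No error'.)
Step 4

Step 4 is incorrect due to a wrong trig function.
The step shows: -θ*sin(θ) - 3*sin(θ)
The correct value should be: -θ*cos(θ) - 3*sin(θ)

Explanation: cos(θ) was incorrectly written as sin(θ): the term -θ*cos(θ) was incorrectly written as -θ*sin(θ)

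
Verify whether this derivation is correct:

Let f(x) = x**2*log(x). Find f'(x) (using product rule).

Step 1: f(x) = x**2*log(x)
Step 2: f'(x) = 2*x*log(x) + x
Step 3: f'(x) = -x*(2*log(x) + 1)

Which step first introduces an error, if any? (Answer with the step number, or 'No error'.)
Step 3

Step 3 is incorrect due to a sign flip.
The step shows: -x*(2*log(x) + 1)
The correct value should be: x*(2*log(x) + 1)

Explanation: The sign of the whole expression was flipped: the term x*(2*log(x) + 1) was incorrectly written as -x*(2*log(x) + 1)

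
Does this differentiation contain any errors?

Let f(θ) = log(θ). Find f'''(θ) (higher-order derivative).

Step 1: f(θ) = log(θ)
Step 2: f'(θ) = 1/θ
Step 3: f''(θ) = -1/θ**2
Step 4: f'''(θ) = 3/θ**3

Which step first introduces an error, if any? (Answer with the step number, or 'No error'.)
Step 4

Step 4 is incorrect due to a wrong coefficient.
The step shows: 3/θ**3
The correct value should be: 2/θ**3

Explanation: The coefficient 2 was incorrectly written as 3: the term 2/θ**3 was incorrectly written as 3/θ**3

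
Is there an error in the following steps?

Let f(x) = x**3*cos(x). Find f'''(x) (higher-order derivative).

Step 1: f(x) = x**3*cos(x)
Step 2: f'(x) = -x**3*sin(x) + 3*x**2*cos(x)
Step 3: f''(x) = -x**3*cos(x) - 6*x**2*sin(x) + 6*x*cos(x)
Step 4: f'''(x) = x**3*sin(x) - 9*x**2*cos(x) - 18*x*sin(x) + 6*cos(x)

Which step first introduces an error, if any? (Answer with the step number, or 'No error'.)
No error

All steps in this derivation are correct.
The final answer f'''(x) = x**3*sin(x) - 9*x**2*cos(x) - 18*x*sin(x) + 6*cos(x) is valid.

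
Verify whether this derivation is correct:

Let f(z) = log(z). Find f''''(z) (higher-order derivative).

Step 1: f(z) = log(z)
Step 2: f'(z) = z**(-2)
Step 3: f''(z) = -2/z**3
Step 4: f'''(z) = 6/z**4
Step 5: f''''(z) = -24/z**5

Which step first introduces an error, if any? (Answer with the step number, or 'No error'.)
Step 2

Step 2 is incorrect due to a wrong exponent.
The step shows: z**(-2)
The correct value should be: 1/z

Explanation: The exponent -1 on z was incorrectly written as -2: the term 1/z was incorrectly written as z**(-2)
The later steps are derived from this incorrect expression, so the error originates in Step 2.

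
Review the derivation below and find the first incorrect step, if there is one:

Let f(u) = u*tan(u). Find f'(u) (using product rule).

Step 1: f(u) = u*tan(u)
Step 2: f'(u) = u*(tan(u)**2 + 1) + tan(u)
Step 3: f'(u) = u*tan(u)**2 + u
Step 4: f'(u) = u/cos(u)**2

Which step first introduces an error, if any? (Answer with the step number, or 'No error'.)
Step 3

Step 3 is incorrect due to a dropped term.
The step shows: u*tan(u)**2 + u
The correct value should be: u*tan(u)**2 + u + tan(u)

Explanation: A term was dropped: the term tan(u) was incorrectly omitted
The later steps are derived from this incorrect expression, so the error originates in Step 3.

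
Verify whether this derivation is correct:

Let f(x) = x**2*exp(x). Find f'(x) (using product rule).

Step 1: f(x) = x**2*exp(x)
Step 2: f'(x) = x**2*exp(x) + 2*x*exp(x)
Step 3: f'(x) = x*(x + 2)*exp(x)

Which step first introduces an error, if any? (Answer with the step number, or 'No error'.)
No error

All steps in this derivation are correct.
The final answer f'(x) = x*(x + 2)*exp(x) is valid.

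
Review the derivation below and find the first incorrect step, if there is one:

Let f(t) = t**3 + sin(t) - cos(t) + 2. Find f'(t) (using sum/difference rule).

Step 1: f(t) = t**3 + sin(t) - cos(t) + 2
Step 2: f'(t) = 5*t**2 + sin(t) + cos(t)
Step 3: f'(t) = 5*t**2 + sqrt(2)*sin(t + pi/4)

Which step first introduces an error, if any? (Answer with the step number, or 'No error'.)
Step 2

Step 2 is incorrect due to a wrong coefficient.
The step shows: 5*t**2 + sin(t) + cos(t)
The correct value should be: 3*t**2 + sin(t) + cos(t)

Explanation: The coefficient 3 was incorrectly written as 5: the term 3*t**2 was incorrectly written as 5*t**2
The later steps are derived from this incorrect expression, so the error originates in Step 2.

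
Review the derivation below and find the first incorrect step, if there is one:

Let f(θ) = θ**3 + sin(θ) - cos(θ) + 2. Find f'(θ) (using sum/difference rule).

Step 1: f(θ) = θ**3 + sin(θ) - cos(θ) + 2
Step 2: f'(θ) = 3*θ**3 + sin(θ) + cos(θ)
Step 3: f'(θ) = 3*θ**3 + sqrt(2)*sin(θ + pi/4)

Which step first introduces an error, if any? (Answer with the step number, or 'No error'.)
Step 2

Step 2 is incorrect due to a wrong exponent.
The step shows: 3*θ**3 + sin(θ) + cos(θ)
The correct value should be: 3*θ**2 + sin(θ) + cos(θ)

Explanation: The exponent 2 on θ was incorrectly written as 3: the term 3*θ**2 was incorrectly written as 3*θ**3
The later steps are derived from this incorrect expression, so the error originates in Step 2.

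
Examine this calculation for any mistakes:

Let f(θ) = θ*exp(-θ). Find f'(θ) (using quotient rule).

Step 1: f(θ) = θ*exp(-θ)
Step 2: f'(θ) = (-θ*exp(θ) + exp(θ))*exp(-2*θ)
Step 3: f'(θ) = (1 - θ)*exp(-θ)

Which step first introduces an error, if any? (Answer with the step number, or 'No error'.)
No error

All steps in this derivation are correct.
The final answer f'(θ) = (1 - θ)*exp(-θ) is valid.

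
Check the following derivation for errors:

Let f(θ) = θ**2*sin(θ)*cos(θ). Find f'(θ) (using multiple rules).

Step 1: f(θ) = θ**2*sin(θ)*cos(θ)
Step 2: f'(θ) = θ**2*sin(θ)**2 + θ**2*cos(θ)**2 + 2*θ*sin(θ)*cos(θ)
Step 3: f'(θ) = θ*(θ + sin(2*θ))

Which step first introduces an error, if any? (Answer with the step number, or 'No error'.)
Step 2

Step 2 is incorrect due to a sign flip.
The step shows: θ**2*sin(θ)**2 + θ**2*cos(θ)**2 + 2*θ*sin(θ)*cos(θ)
The correct value should be: -θ**2*sin(θ)**2 + θ**2*cos(θ)**2 + 2*θ*sin(θ)*cos(θ)

Explanation: The sign of one term was flipped: the term -θ**2*sin(θ)**2 was incorrectly written as θ**2*sin(θ)**2
The later steps are derived from this incorrect expression, so the error originates in Step 2.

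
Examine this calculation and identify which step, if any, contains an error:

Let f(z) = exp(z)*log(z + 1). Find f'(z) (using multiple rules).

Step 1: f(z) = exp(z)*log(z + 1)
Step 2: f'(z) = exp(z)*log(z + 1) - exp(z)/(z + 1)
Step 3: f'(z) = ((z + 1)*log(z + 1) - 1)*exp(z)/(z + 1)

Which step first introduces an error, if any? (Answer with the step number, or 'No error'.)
Step 2

Step 2 is incorrect due to a sign flip.
The step shows: exp(z)*log(z + 1) - exp(z)/(z + 1)
The correct value should be: exp(z)*log(z + 1) + exp(z)/(z + 1)

Explanation: The sign of one term was flipped: the term exp(z)/(z + 1) was incorrectly written as -exp(z)/(z + 1)
The later steps are derived from this incorrect expression, so the error originates in Step 2.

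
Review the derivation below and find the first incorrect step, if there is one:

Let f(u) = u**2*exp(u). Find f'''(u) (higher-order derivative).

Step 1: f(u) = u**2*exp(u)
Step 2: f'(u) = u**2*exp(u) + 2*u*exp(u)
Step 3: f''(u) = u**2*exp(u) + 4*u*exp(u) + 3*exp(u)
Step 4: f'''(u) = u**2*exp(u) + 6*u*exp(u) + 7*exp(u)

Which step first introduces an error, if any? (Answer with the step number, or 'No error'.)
Step 3

Step 3 is incorrect due to a wrong coefficient.
The step shows: u**2*exp(u) + 4*u*exp(u) + 3*exp(u)
The correct value should be: u**2*exp(u) + 4*u*exp(u) + 2*exp(u)

Explanation: The coefficient 2 was incorrectly written as 3: the term 2*exp(u) was incorrectly written as 3*exp(u)
The later steps are derived from this incorrect expression, so the error originates in Step 3.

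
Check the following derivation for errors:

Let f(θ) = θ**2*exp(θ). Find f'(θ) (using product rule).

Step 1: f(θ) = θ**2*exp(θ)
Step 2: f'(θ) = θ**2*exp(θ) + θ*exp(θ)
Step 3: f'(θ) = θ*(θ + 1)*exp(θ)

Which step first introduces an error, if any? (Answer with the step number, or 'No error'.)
Step 2

Step 2 is incorrect due to a wrong coefficient.
The step shows: θ**2*exp(θ) + θ*exp(θ)
The correct value should be: θ**2*exp(θ) + 2*θ*exp(θ)

Explanation: The coefficient 2 was incorrectly written as 1: the term 2*θ*exp(θ) was incorrectly written as θ*exp(θ)
The later steps are derived from this incorrect expression, so the error originates in Step 2.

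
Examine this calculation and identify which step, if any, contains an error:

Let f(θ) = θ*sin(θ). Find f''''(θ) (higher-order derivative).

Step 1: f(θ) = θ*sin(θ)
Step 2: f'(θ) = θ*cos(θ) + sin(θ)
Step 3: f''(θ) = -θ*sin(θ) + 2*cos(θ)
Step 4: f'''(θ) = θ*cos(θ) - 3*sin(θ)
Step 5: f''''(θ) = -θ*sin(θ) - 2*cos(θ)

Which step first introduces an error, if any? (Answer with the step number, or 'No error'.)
Step 4

Step 4 is incorrect due to a sign flip.
The step shows: θ*cos(θ) - 3*sin(θ)
The correct value should be: -θ*cos(θ) - 3*sin(θ)

Explanation: The sign of one term was flipped: the term -θ*cos(θ) was incorrectly written as θ*cos(θ)
The later steps are derived from this incorrect expression, so the error originates in Step 4.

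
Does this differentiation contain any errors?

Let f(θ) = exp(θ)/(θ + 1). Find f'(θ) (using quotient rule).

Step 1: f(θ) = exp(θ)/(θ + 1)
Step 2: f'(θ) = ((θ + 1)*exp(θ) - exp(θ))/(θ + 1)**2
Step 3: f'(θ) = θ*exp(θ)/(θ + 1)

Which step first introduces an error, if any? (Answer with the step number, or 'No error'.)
Step 3

Step 3 is incorrect due to a wrong exponent.
The step shows: θ*exp(θ)/(θ + 1)
The correct value should be: θ*exp(θ)/(θ + 1)**2

Explanation: The exponent -2 on θ + 1 was incorrectly written as -1: the term θ*exp(θ)/(θ + 1)**2 was incorrectly written as θ*exp(θ)/(θ + 1)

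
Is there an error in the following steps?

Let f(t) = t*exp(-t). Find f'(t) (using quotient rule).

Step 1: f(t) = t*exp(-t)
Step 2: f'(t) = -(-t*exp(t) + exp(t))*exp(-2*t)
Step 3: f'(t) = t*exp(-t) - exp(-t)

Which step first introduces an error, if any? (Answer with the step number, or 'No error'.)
Step 2

Step 2 is incorrect due to a sign flip.
The step shows: -(-t*exp(t) + exp(t))*exp(-2*t)
The correct value should be: (-t*exp(t) + exp(t))*exp(-2*t)

Explanation: The sign of the whole expression was flipped: the term (-t*exp(t) + exp(t))*exp(-2*t) was incorrectly written as -(-t*exp(t) + exp(t))*exp(-2*t)
The later steps are derived from this incorrect expression, so the error originates in Step 2.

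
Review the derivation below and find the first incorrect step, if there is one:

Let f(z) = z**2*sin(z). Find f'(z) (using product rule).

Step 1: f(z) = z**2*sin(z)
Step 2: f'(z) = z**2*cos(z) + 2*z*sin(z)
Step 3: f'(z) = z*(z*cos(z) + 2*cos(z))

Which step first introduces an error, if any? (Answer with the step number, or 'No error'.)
Step 3

Step 3 is incorrect due to a wrong trig function.
The step shows: z*(z*cos(z) + 2*cos(z))
The correct value should be: z*(z*cos(z) + 2*sin(z))

Explanation: sin(z) was incorrectly written as cos(z): the term z*(z*cos(z) + 2*sin(z)) was incorrectly written as z*(z*cos(z) + 2*cos(z))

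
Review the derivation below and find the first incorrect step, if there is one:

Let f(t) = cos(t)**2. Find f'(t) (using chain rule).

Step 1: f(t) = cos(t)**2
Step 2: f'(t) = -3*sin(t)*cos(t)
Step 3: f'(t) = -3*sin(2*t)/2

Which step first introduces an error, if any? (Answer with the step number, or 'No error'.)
Step 2

Step 2 is incorrect due to a wrong coefficient.
The step shows: -3*sin(t)*cos(t)
The correct value should be: -2*sin(t)*cos(t)

Explanation: The coefficient -2 was incorrectly written as -3: the term -2*sin(t)*cos(t) was incorrectly written as -3*sin(t)*cos(t)
The later steps are derived from this incorrect expression, so the error originates in Step 2.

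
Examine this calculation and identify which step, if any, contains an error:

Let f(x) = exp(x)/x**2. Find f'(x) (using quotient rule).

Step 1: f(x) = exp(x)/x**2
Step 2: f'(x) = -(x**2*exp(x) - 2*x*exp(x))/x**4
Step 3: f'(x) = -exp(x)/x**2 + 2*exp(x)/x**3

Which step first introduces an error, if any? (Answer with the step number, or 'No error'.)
Step 2

Step 2 is incorrect due to a sign flip.
The step shows: -(x**2*exp(x) - 2*x*exp(x))/x**4
The correct value should be: (x**2*exp(x) - 2*x*exp(x))/x**4

Explanation: The sign of the whole expression was flipped: the term (x**2*exp(x) - 2*x*exp(x))/x**4 was incorrectly written as -(x**2*exp(x) - 2*x*exp(x))/x**4
The later steps are derived from this incorrect expression, so the error originates in Step 2.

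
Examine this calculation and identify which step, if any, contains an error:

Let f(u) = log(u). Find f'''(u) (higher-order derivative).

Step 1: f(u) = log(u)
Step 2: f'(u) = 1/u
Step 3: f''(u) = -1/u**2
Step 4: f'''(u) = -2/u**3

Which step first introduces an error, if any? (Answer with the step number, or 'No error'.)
Step 4

Step 4 is incorrect due to a sign flip.
The step shows: -2/u**3
The correct value should be: 2/u**3

Explanation: The sign of the whole expression was flipped: the term 2/u**3 was incorrectly written as -2/u**3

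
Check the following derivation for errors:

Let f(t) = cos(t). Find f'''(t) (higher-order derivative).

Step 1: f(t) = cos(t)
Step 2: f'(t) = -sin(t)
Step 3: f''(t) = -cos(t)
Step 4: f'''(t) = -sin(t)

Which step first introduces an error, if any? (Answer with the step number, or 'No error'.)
Step 4

Step 4 is incorrect due to a sign flip.
The step shows: -sin(t)
The correct value should be: sin(t)

Explanation: The sign of the whole expression was flipped: the term sin(t) was incorrectly written as -sin(t)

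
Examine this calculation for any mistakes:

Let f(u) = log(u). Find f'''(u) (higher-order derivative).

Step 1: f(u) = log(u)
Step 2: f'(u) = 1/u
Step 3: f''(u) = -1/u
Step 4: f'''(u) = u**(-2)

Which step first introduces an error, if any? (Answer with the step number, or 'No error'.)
Step 3

Step 3 is incorrect due to a wrong exponent.
The step shows: -1/u
The correct value should be: -1/u**2

Explanation: The exponent -2 on u was incorrectly written as -1: the term -1/u**2 was incorrectly written as -1/u
The later steps are derived from this incorrect expression, so the error originates in Step 3.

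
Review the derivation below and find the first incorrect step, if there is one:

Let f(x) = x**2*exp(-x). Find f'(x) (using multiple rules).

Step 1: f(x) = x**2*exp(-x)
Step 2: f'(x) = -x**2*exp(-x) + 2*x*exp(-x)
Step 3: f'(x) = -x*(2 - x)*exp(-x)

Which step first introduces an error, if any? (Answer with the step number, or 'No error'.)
Step 3

Step 3 is incorrect due to a sign flip.
The step shows: -x*(2 - x)*exp(-x)
The correct value should be: x*(2 - x)*exp(-x)

Explanation: The sign of the whole expression was flipped: the term x*(2 - x)*exp(-x) was incorrectly written as -x*(2 - x)*exp(-x)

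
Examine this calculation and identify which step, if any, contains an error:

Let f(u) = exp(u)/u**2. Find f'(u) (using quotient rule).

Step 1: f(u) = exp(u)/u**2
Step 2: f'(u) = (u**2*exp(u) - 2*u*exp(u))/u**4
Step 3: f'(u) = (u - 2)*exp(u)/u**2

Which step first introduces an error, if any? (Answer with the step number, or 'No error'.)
Step 3

Step 3 is incorrect due to a wrong exponent.
The step shows: (u - 2)*exp(u)/u**2
The correct value should be: (u - 2)*exp(u)/u**3

Explanation: The exponent -3 on u was incorrectly written as -2: the term (u - 2)*exp(u)/u**3 was incorrectly written as (u - 2)*exp(u)/u**2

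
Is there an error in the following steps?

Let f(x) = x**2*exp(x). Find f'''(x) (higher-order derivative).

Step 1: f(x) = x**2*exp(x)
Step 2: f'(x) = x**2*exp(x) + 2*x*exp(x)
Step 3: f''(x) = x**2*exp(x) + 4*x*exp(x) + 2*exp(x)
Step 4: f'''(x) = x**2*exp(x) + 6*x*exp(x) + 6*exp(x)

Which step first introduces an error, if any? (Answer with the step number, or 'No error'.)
No error

All steps in this derivation are correct.
The final answer f'''(x) = x**2*exp(x) + 6*x*exp(x) + 6*exp(x) is valid.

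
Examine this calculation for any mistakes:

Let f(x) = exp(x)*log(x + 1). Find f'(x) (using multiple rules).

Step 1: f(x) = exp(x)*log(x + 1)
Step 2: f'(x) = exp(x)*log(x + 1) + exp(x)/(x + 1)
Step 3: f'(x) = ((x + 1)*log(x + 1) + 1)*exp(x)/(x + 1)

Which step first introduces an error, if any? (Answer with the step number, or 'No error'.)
No error

All steps in this derivation are correct.
The final answer f'(x) = ((x + 1)*log(x + 1) + 1)*exp(x)/(x + 1) is valid.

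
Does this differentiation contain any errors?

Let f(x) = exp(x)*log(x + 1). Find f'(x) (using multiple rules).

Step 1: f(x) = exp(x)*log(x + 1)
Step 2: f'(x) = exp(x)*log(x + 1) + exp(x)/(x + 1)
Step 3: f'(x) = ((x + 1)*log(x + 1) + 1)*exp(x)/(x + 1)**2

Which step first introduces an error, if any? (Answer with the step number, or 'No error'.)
Step 3

Step 3 is incorrect due to a wrong exponent.
The step shows: ((x + 1)*log(x + 1) + 1)*exp(x)/(x + 1)**2
The correct value should be: ((x + 1)*log(x + 1) + 1)*exp(x)/(x + 1)

Explanation: The exponent -1 on x + 1 was incorrectly written as -2: the term ((x + 1)*log(x + 1) + 1)*exp(x)/(x + 1) was incorrectly written as ((x + 1)*log(x + 1) + 1)*exp(x)/(x + 1)**2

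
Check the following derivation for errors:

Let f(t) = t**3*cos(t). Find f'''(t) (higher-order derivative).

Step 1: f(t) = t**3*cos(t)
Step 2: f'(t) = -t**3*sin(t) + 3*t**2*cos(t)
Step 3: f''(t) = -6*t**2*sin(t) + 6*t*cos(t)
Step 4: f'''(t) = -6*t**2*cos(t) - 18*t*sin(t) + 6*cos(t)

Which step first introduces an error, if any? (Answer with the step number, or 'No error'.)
Step 3

Step 3 is incorrect due to a dropped term.
The step shows: -6*t**2*sin(t) + 6*t*cos(t)
The correct value should be: -t**3*cos(t) - 6*t**2*sin(t) + 6*t*cos(t)

Explanation: A term was dropped: the term -t**3*cos(t) was incorrectly omitted
The later steps are derived from this incorrect expression, so the error originates in Step 3.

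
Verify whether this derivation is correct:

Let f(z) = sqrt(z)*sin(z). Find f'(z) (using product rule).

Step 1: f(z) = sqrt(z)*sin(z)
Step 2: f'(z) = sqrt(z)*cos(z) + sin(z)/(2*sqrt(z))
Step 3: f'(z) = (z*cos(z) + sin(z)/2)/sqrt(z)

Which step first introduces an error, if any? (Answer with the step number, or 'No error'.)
No error

All steps in this derivation are correct.
The final answer f'(z) = (z*cos(z) + sin(z)/2)/sqrt(z) is valid.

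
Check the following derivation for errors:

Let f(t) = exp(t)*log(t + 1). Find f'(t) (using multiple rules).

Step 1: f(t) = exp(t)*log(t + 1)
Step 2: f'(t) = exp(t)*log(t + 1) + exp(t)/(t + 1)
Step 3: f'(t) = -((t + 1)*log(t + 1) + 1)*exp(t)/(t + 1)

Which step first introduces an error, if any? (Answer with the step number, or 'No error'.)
Step 3

Step 3 is incorrect due to a sign flip.
The step shows: -((t + 1)*log(t + 1) + 1)*exp(t)/(t + 1)
The correct value should be: ((t + 1)*log(t + 1) + 1)*exp(t)/(t + 1)

Explanation: The sign of the whole expression was flipped: the term ((t + 1)*log(t + 1) + 1)*exp(t)/(t + 1) was incorrectly written as -((t + 1)*log(t + 1) + 1)*exp(t)/(t + 1)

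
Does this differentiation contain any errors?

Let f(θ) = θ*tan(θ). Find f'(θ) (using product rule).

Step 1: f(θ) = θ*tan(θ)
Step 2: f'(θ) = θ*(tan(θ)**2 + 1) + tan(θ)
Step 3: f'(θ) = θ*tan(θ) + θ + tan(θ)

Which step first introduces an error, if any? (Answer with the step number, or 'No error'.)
Step 3

Step 3 is incorrect due to a wrong exponent.
The step shows: θ*tan(θ) + θ + tan(θ)
The correct value should be: θ*tan(θ)**2 + θ + tan(θ)

Explanation: The exponent 2 on tan(θ) was incorrectly written as 1: the term θ*tan(θ)**2 was incorrectly written as θ*tan(θ)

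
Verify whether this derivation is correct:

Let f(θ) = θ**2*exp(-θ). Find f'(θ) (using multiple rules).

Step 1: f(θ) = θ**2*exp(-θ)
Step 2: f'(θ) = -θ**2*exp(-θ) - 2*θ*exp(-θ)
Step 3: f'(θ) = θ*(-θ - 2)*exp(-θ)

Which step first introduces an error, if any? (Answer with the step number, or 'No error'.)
Step 2

Step 2 is incorrect due to a sign flip.
The step shows: -θ**2*exp(-θ) - 2*θ*exp(-θ)
The correct value should be: -θ**2*exp(-θ) + 2*θ*exp(-θ)

Explanation: The sign of one term was flipped: the term 2*θ*exp(-θ) was incorrectly written as -2*θ*exp(-θ)
The later steps are derived from this incorrect expression, so the error originates in Step 2.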